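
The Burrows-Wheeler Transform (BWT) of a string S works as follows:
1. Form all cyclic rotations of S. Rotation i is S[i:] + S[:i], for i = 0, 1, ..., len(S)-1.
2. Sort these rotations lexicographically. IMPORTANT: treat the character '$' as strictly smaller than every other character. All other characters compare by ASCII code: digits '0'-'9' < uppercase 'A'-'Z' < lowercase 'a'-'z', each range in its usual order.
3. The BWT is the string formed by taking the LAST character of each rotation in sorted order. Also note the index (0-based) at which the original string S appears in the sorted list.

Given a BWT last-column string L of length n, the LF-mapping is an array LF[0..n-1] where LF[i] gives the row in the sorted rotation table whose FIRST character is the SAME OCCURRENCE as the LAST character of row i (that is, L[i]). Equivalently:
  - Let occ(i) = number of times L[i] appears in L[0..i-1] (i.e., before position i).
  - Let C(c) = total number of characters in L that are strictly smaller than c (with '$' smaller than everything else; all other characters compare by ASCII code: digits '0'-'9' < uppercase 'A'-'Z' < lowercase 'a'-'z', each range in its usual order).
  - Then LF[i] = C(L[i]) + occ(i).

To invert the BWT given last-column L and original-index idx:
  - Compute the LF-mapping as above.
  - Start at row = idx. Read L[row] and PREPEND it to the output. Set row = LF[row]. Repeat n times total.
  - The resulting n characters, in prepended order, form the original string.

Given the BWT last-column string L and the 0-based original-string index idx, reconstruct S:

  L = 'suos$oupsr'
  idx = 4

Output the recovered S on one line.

Answer: ruspsuoos$

Derivation:
LF mapping: 5 8 1 6 0 2 9 3 7 4
Walk LF starting at row 4, prepending L[row]:
  step 1: row=4, L[4]='$', prepend. Next row=LF[4]=0
  step 2: row=0, L[0]='s', prepend. Next row=LF[0]=5
  step 3: row=5, L[5]='o', prepend. Next row=LF[5]=2
  step 4: row=2, L[2]='o', prepend. Next row=LF[2]=1
  step 5: row=1, L[1]='u', prepend. Next row=LF[1]=8
  step 6: row=8, L[8]='s', prepend. Next row=LF[8]=7
  step 7: row=7, L[7]='p', prepend. Next row=LF[7]=3
  step 8: row=3, L[3]='s', prepend. Next row=LF[3]=6
  step 9: row=6, L[6]='u', prepend. Next row=LF[6]=9
  step 10: row=9, L[9]='r', prepend. Next row=LF[9]=4
Reversed output: ruspsuoos$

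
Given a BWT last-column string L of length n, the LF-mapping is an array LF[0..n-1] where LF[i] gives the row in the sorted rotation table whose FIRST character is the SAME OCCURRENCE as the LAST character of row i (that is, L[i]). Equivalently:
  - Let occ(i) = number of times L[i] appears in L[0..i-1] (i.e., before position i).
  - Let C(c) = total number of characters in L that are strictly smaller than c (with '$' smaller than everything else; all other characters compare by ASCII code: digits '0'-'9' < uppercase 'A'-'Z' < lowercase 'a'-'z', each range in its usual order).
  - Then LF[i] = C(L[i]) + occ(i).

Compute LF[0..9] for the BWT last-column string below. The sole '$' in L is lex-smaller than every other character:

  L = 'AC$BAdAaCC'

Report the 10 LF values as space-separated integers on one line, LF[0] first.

Answer: 1 5 0 4 2 9 3 8 6 7

Derivation:
Char counts: '$':1, 'A':3, 'B':1, 'C':3, 'a':1, 'd':1
C (first-col start): C('$')=0, C('A')=1, C('B')=4, C('C')=5, C('a')=8, C('d')=9
L[0]='A': occ=0, LF[0]=C('A')+0=1+0=1
L[1]='C': occ=0, LF[1]=C('C')+0=5+0=5
L[2]='$': occ=0, LF[2]=C('$')+0=0+0=0
L[3]='B': occ=0, LF[3]=C('B')+0=4+0=4
L[4]='A': occ=1, LF[4]=C('A')+1=1+1=2
L[5]='d': occ=0, LF[5]=C('d')+0=9+0=9
L[6]='A': occ=2, LF[6]=C('A')+2=1+2=3
L[7]='a': occ=0, LF[7]=C('a')+0=8+0=8
L[8]='C': occ=1, LF[8]=C('C')+1=5+1=6
L[9]='C': occ=2, LF[9]=C('C')+2=5+2=7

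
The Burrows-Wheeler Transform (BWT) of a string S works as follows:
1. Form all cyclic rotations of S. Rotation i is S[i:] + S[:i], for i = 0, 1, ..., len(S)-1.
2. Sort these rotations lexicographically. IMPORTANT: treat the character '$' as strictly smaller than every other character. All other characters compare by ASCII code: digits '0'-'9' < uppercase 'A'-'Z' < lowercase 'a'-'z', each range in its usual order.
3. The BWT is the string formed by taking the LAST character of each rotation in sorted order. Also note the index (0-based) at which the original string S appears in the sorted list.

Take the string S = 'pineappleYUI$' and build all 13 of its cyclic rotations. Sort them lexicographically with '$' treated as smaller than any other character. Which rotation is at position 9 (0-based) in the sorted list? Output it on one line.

Answer: neappleYUI$pi

Derivation:
All 13 rotations (rotation i = S[i:]+S[:i]):
  rot[0] = pineappleYUI$
  rot[1] = ineappleYUI$p
  rot[2] = neappleYUI$pi
  rot[3] = eappleYUI$pin
  rot[4] = appleYUI$pine
  rot[5] = ppleYUI$pinea
  rot[6] = pleYUI$pineap
  rot[7] = leYUI$pineapp
  rot[8] = eYUI$pineappl
  rot[9] = YUI$pineapple
  rot[10] = UI$pineappleY
  rot[11] = I$pineappleYU
  rot[12] = $pineappleYUI
Sorted (with $ < everything):
  sorted[0] = $pineappleYUI
  sorted[1] = I$pineappleYU
  sorted[2] = UI$pineappleY
  sorted[3] = YUI$pineapple
  sorted[4] = appleYUI$pine
  sorted[5] = eYUI$pineappl
  sorted[6] = eappleYUI$pin
  sorted[7] = ineappleYUI$p
  sorted[8] = leYUI$pineapp
  sorted[9] = neappleYUI$pi
  sorted[10] = pineappleYUI$
  sorted[11] = pleYUI$pineap
  sorted[12] = ppleYUI$pinea
sorted[9] = neappleYUI$pi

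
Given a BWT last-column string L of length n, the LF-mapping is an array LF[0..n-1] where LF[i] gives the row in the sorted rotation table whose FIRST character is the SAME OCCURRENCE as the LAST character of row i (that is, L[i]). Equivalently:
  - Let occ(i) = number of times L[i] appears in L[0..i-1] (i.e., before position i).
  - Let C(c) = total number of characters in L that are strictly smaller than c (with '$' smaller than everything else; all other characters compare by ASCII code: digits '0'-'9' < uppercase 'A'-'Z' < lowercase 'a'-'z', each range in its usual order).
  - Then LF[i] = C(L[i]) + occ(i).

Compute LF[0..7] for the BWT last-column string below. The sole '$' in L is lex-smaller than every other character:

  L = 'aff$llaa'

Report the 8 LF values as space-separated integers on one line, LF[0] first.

Char counts: '$':1, 'a':3, 'f':2, 'l':2
C (first-col start): C('$')=0, C('a')=1, C('f')=4, C('l')=6
L[0]='a': occ=0, LF[0]=C('a')+0=1+0=1
L[1]='f': occ=0, LF[1]=C('f')+0=4+0=4
L[2]='f': occ=1, LF[2]=C('f')+1=4+1=5
L[3]='$': occ=0, LF[3]=C('$')+0=0+0=0
L[4]='l': occ=0, LF[4]=C('l')+0=6+0=6
L[5]='l': occ=1, LF[5]=C('l')+1=6+1=7
L[6]='a': occ=1, LF[6]=C('a')+1=1+1=2
L[7]='a': occ=2, LF[7]=C('a')+2=1+2=3

Answer: 1 4 5 0 6 7 2 3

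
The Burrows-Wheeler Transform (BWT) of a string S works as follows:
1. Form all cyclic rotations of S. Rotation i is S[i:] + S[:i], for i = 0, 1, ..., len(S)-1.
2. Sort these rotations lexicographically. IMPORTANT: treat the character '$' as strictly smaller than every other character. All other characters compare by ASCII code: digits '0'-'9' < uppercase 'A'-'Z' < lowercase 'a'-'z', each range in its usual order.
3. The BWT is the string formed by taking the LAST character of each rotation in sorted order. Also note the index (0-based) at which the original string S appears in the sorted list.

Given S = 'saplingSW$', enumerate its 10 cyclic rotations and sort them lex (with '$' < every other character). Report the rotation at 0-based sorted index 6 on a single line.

All 10 rotations (rotation i = S[i:]+S[:i]):
  rot[0] = saplingSW$
  rot[1] = aplingSW$s
  rot[2] = plingSW$sa
  rot[3] = lingSW$sap
  rot[4] = ingSW$sapl
  rot[5] = ngSW$sapli
  rot[6] = gSW$saplin
  rot[7] = SW$sapling
  rot[8] = W$saplingS
  rot[9] = $saplingSW
Sorted (with $ < everything):
  sorted[0] = $saplingSW
  sorted[1] = SW$sapling
  sorted[2] = W$saplingS
  sorted[3] = aplingSW$s
  sorted[4] = gSW$saplin
  sorted[5] = ingSW$sapl
  sorted[6] = lingSW$sap
  sorted[7] = ngSW$sapli
  sorted[8] = plingSW$sa
  sorted[9] = saplingSW$
sorted[6] = lingSW$sap

Answer: lingSW$sap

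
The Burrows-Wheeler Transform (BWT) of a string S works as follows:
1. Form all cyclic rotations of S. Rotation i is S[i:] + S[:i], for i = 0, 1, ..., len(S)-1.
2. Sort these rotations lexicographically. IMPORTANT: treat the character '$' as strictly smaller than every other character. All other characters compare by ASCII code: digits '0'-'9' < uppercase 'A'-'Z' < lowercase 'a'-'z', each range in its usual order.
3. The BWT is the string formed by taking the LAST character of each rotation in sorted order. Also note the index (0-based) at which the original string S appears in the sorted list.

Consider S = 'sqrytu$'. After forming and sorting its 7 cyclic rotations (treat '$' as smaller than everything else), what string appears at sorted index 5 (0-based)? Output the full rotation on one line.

Answer: u$sqryt

Derivation:
All 7 rotations (rotation i = S[i:]+S[:i]):
  rot[0] = sqrytu$
  rot[1] = qrytu$s
  rot[2] = rytu$sq
  rot[3] = ytu$sqr
  rot[4] = tu$sqry
  rot[5] = u$sqryt
  rot[6] = $sqrytu
Sorted (with $ < everything):
  sorted[0] = $sqrytu
  sorted[1] = qrytu$s
  sorted[2] = rytu$sq
  sorted[3] = sqrytu$
  sorted[4] = tu$sqry
  sorted[5] = u$sqryt
  sorted[6] = ytu$sqr
sorted[5] = u$sqryt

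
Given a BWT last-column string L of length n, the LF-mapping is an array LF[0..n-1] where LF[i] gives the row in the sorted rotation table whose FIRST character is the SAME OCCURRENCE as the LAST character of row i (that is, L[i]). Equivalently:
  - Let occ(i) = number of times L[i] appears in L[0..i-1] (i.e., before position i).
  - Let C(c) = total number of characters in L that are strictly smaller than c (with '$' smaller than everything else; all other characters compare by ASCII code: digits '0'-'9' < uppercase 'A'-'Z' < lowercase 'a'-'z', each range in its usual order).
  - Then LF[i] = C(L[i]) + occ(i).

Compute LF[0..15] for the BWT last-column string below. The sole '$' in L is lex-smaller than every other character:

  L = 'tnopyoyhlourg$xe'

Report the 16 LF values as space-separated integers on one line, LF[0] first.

Char counts: '$':1, 'e':1, 'g':1, 'h':1, 'l':1, 'n':1, 'o':3, 'p':1, 'r':1, 't':1, 'u':1, 'x':1, 'y':2
C (first-col start): C('$')=0, C('e')=1, C('g')=2, C('h')=3, C('l')=4, C('n')=5, C('o')=6, C('p')=9, C('r')=10, C('t')=11, C('u')=12, C('x')=13, C('y')=14
L[0]='t': occ=0, LF[0]=C('t')+0=11+0=11
L[1]='n': occ=0, LF[1]=C('n')+0=5+0=5
L[2]='o': occ=0, LF[2]=C('o')+0=6+0=6
L[3]='p': occ=0, LF[3]=C('p')+0=9+0=9
L[4]='y': occ=0, LF[4]=C('y')+0=14+0=14
L[5]='o': occ=1, LF[5]=C('o')+1=6+1=7
L[6]='y': occ=1, LF[6]=C('y')+1=14+1=15
L[7]='h': occ=0, LF[7]=C('h')+0=3+0=3
L[8]='l': occ=0, LF[8]=C('l')+0=4+0=4
L[9]='o': occ=2, LF[9]=C('o')+2=6+2=8
L[10]='u': occ=0, LF[10]=C('u')+0=12+0=12
L[11]='r': occ=0, LF[11]=C('r')+0=10+0=10
L[12]='g': occ=0, LF[12]=C('g')+0=2+0=2
L[13]='$': occ=0, LF[13]=C('$')+0=0+0=0
L[14]='x': occ=0, LF[14]=C('x')+0=13+0=13
L[15]='e': occ=0, LF[15]=C('e')+0=1+0=1

Answer: 11 5 6 9 14 7 15 3 4 8 12 10 2 0 13 1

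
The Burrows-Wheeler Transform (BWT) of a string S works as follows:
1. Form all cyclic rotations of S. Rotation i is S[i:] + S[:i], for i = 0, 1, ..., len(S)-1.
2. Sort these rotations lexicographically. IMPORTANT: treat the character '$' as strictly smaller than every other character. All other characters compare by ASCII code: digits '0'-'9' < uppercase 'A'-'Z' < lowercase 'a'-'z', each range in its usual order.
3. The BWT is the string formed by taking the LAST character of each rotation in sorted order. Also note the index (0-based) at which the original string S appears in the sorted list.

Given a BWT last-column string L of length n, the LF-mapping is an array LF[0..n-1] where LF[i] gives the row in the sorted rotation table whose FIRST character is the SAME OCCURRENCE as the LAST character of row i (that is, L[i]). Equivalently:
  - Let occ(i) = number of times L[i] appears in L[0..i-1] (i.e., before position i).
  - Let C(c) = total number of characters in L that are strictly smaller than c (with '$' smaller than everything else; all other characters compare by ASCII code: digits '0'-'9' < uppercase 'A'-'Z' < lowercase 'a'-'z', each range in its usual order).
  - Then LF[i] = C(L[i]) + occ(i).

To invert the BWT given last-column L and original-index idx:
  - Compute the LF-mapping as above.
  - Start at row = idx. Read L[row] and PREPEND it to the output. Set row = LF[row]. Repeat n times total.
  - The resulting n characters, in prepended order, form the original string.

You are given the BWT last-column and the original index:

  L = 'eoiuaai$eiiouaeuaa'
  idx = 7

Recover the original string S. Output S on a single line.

LF mapping: 6 13 9 15 1 2 10 0 7 11 12 14 16 3 8 17 4 5
Walk LF starting at row 7, prepending L[row]:
  step 1: row=7, L[7]='$', prepend. Next row=LF[7]=0
  step 2: row=0, L[0]='e', prepend. Next row=LF[0]=6
  step 3: row=6, L[6]='i', prepend. Next row=LF[6]=10
  step 4: row=10, L[10]='i', prepend. Next row=LF[10]=12
  step 5: row=12, L[12]='u', prepend. Next row=LF[12]=16
  step 6: row=16, L[16]='a', prepend. Next row=LF[16]=4
  step 7: row=4, L[4]='a', prepend. Next row=LF[4]=1
  step 8: row=1, L[1]='o', prepend. Next row=LF[1]=13
  step 9: row=13, L[13]='a', prepend. Next row=LF[13]=3
  step 10: row=3, L[3]='u', prepend. Next row=LF[3]=15
  step 11: row=15, L[15]='u', prepend. Next row=LF[15]=17
  step 12: row=17, L[17]='a', prepend. Next row=LF[17]=5
  step 13: row=5, L[5]='a', prepend. Next row=LF[5]=2
  step 14: row=2, L[2]='i', prepend. Next row=LF[2]=9
  step 15: row=9, L[9]='i', prepend. Next row=LF[9]=11
  step 16: row=11, L[11]='o', prepend. Next row=LF[11]=14
  step 17: row=14, L[14]='e', prepend. Next row=LF[14]=8
  step 18: row=8, L[8]='e', prepend. Next row=LF[8]=7
Reversed output: eeoiiaauuaoaauiie$

Answer: eeoiiaauuaoaauiie$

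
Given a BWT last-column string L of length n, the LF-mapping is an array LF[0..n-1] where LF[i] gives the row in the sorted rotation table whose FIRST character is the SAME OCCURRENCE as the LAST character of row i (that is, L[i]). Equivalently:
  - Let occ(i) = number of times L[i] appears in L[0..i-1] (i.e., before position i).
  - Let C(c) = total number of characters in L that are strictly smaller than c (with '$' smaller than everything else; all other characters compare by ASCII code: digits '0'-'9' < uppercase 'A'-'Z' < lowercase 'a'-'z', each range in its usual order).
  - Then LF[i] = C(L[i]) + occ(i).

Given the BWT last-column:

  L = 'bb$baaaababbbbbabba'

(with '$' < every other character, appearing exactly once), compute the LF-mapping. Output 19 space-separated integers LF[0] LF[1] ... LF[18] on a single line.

Answer: 8 9 0 10 1 2 3 4 11 5 12 13 14 15 16 6 17 18 7

Derivation:
Char counts: '$':1, 'a':7, 'b':11
C (first-col start): C('$')=0, C('a')=1, C('b')=8
L[0]='b': occ=0, LF[0]=C('b')+0=8+0=8
L[1]='b': occ=1, LF[1]=C('b')+1=8+1=9
L[2]='$': occ=0, LF[2]=C('$')+0=0+0=0
L[3]='b': occ=2, LF[3]=C('b')+2=8+2=10
L[4]='a': occ=0, LF[4]=C('a')+0=1+0=1
L[5]='a': occ=1, LF[5]=C('a')+1=1+1=2
L[6]='a': occ=2, LF[6]=C('a')+2=1+2=3
L[7]='a': occ=3, LF[7]=C('a')+3=1+3=4
L[8]='b': occ=3, LF[8]=C('b')+3=8+3=11
L[9]='a': occ=4, LF[9]=C('a')+4=1+4=5
L[10]='b': occ=4, LF[10]=C('b')+4=8+4=12
L[11]='b': occ=5, LF[11]=C('b')+5=8+5=13
L[12]='b': occ=6, LF[12]=C('b')+6=8+6=14
L[13]='b': occ=7, LF[13]=C('b')+7=8+7=15
L[14]='b': occ=8, LF[14]=C('b')+8=8+8=16
L[15]='a': occ=5, LF[15]=C('a')+5=1+5=6
L[16]='b': occ=9, LF[16]=C('b')+9=8+9=17
L[17]='b': occ=10, LF[17]=C('b')+10=8+10=18
L[18]='a': occ=6, LF[18]=C('a')+6=1+6=7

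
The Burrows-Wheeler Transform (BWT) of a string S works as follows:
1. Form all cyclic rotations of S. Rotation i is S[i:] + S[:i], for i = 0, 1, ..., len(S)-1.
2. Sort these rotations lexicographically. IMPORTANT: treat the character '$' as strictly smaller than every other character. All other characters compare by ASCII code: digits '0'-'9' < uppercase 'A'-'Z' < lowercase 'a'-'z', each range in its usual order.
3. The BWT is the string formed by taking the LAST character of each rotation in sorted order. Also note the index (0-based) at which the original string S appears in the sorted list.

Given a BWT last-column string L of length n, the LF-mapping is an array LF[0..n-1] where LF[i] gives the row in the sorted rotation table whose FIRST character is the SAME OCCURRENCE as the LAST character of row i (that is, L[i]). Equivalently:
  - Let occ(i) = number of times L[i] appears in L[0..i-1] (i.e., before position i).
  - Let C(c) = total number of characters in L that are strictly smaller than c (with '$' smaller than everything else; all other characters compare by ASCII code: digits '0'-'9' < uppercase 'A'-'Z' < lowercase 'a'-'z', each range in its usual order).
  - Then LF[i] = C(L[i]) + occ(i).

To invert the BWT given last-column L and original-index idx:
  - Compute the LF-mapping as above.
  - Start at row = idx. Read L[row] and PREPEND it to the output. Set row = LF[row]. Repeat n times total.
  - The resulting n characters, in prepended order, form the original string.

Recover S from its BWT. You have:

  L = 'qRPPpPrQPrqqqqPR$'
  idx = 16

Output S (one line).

Answer: rpPRrQRPPPPqqqqq$

Derivation:
LF mapping: 10 7 1 2 9 3 15 6 4 16 11 12 13 14 5 8 0
Walk LF starting at row 16, prepending L[row]:
  step 1: row=16, L[16]='$', prepend. Next row=LF[16]=0
  step 2: row=0, L[0]='q', prepend. Next row=LF[0]=10
  step 3: row=10, L[10]='q', prepend. Next row=LF[10]=11
  step 4: row=11, L[11]='q', prepend. Next row=LF[11]=12
  step 5: row=12, L[12]='q', prepend. Next row=LF[12]=13
  step 6: row=13, L[13]='q', prepend. Next row=LF[13]=14
  step 7: row=14, L[14]='P', prepend. Next row=LF[14]=5
  step 8: row=5, L[5]='P', prepend. Next row=LF[5]=3
  step 9: row=3, L[3]='P', prepend. Next row=LF[3]=2
  step 10: row=2, L[2]='P', prepend. Next row=LF[2]=1
  step 11: row=1, L[1]='R', prepend. Next row=LF[1]=7
  step 12: row=7, L[7]='Q', prepend. Next row=LF[7]=6
  step 13: row=6, L[6]='r', prepend. Next row=LF[6]=15
  step 14: row=15, L[15]='R', prepend. Next row=LF[15]=8
  step 15: row=8, L[8]='P', prepend. Next row=LF[8]=4
  step 16: row=4, L[4]='p', prepend. Next row=LF[4]=9
  step 17: row=9, L[9]='r', prepend. Next row=LF[9]=16
Reversed output: rpPRrQRPPPPqqqqq$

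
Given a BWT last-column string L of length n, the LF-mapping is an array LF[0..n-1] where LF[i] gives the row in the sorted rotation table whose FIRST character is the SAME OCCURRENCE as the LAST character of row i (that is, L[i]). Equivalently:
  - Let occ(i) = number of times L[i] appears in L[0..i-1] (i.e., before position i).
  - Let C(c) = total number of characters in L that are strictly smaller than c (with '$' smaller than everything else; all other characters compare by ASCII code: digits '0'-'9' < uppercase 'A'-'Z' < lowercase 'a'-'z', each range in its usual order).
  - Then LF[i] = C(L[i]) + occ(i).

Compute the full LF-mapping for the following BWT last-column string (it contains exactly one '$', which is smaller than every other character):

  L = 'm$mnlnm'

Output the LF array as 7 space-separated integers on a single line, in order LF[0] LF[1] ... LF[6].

Answer: 2 0 3 5 1 6 4

Derivation:
Char counts: '$':1, 'l':1, 'm':3, 'n':2
C (first-col start): C('$')=0, C('l')=1, C('m')=2, C('n')=5
L[0]='m': occ=0, LF[0]=C('m')+0=2+0=2
L[1]='$': occ=0, LF[1]=C('$')+0=0+0=0
L[2]='m': occ=1, LF[2]=C('m')+1=2+1=3
L[3]='n': occ=0, LF[3]=C('n')+0=5+0=5
L[4]='l': occ=0, LF[4]=C('l')+0=1+0=1
L[5]='n': occ=1, LF[5]=C('n')+1=5+1=6
L[6]='m': occ=2, LF[6]=C('m')+2=2+2=4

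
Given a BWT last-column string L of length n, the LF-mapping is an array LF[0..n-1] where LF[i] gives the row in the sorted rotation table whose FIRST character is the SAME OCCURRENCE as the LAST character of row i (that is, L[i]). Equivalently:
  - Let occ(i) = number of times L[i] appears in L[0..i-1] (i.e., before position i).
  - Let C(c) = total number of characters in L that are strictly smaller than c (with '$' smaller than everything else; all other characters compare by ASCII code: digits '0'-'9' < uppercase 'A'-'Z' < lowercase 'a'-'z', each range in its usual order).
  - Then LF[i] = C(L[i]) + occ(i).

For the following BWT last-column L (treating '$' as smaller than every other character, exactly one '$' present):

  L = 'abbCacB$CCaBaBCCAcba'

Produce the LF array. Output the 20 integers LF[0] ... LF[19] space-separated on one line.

Char counts: '$':1, 'A':1, 'B':3, 'C':5, 'a':5, 'b':3, 'c':2
C (first-col start): C('$')=0, C('A')=1, C('B')=2, C('C')=5, C('a')=10, C('b')=15, C('c')=18
L[0]='a': occ=0, LF[0]=C('a')+0=10+0=10
L[1]='b': occ=0, LF[1]=C('b')+0=15+0=15
L[2]='b': occ=1, LF[2]=C('b')+1=15+1=16
L[3]='C': occ=0, LF[3]=C('C')+0=5+0=5
L[4]='a': occ=1, LF[4]=C('a')+1=10+1=11
L[5]='c': occ=0, LF[5]=C('c')+0=18+0=18
L[6]='B': occ=0, LF[6]=C('B')+0=2+0=2
L[7]='$': occ=0, LF[7]=C('$')+0=0+0=0
L[8]='C': occ=1, LF[8]=C('C')+1=5+1=6
L[9]='C': occ=2, LF[9]=C('C')+2=5+2=7
L[10]='a': occ=2, LF[10]=C('a')+2=10+2=12
L[11]='B': occ=1, LF[11]=C('B')+1=2+1=3
L[12]='a': occ=3, LF[12]=C('a')+3=10+3=13
L[13]='B': occ=2, LF[13]=C('B')+2=2+2=4
L[14]='C': occ=3, LF[14]=C('C')+3=5+3=8
L[15]='C': occ=4, LF[15]=C('C')+4=5+4=9
L[16]='A': occ=0, LF[16]=C('A')+0=1+0=1
L[17]='c': occ=1, LF[17]=C('c')+1=18+1=19
L[18]='b': occ=2, LF[18]=C('b')+2=15+2=17
L[19]='a': occ=4, LF[19]=C('a')+4=10+4=14

Answer: 10 15 16 5 11 18 2 0 6 7 12 3 13 4 8 9 1 19 17 14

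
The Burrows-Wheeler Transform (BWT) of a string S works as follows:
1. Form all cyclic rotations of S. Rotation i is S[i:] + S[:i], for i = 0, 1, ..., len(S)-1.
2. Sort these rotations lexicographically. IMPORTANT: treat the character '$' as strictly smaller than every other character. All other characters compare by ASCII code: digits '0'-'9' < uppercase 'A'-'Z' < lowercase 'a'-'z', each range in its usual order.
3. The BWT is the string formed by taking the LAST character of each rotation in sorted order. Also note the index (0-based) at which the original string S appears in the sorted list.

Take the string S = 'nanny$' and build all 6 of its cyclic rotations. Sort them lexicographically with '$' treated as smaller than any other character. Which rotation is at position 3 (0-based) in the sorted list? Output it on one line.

Answer: nny$na

Derivation:
All 6 rotations (rotation i = S[i:]+S[:i]):
  rot[0] = nanny$
  rot[1] = anny$n
  rot[2] = nny$na
  rot[3] = ny$nan
  rot[4] = y$nann
  rot[5] = $nanny
Sorted (with $ < everything):
  sorted[0] = $nanny
  sorted[1] = anny$n
  sorted[2] = nanny$
  sorted[3] = nny$na
  sorted[4] = ny$nan
  sorted[5] = y$nann
sorted[3] = nny$na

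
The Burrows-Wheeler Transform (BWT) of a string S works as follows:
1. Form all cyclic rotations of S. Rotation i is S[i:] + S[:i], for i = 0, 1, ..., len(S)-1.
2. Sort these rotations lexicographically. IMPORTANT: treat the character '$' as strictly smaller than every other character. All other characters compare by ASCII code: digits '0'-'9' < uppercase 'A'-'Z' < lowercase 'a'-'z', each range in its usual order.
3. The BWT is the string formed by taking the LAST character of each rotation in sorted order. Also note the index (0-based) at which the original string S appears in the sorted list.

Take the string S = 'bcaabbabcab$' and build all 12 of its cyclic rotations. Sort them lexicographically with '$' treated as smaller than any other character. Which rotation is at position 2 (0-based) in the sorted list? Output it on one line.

All 12 rotations (rotation i = S[i:]+S[:i]):
  rot[0] = bcaabbabcab$
  rot[1] = caabbabcab$b
  rot[2] = aabbabcab$bc
  rot[3] = abbabcab$bca
  rot[4] = bbabcab$bcaa
  rot[5] = babcab$bcaab
  rot[6] = abcab$bcaabb
  rot[7] = bcab$bcaabba
  rot[8] = cab$bcaabbab
  rot[9] = ab$bcaabbabc
  rot[10] = b$bcaabbabca
  rot[11] = $bcaabbabcab
Sorted (with $ < everything):
  sorted[0] = $bcaabbabcab
  sorted[1] = aabbabcab$bc
  sorted[2] = ab$bcaabbabc
  sorted[3] = abbabcab$bca
  sorted[4] = abcab$bcaabb
  sorted[5] = b$bcaabbabca
  sorted[6] = babcab$bcaab
  sorted[7] = bbabcab$bcaa
  sorted[8] = bcaabbabcab$
  sorted[9] = bcab$bcaabba
  sorted[10] = caabbabcab$b
  sorted[11] = cab$bcaabbab
sorted[2] = ab$bcaabbabc

Answer: ab$bcaabbabc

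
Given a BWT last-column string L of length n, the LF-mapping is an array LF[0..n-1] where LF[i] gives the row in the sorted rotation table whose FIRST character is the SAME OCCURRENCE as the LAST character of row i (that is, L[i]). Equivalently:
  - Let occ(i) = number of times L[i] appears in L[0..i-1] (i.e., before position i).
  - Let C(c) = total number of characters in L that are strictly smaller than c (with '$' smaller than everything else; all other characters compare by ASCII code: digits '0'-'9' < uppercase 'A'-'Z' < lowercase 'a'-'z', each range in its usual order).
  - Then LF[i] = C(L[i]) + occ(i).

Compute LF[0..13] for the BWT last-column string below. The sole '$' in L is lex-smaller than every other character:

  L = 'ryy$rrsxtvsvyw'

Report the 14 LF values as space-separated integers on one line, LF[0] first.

Answer: 1 11 12 0 2 3 4 10 6 7 5 8 13 9

Derivation:
Char counts: '$':1, 'r':3, 's':2, 't':1, 'v':2, 'w':1, 'x':1, 'y':3
C (first-col start): C('$')=0, C('r')=1, C('s')=4, C('t')=6, C('v')=7, C('w')=9, C('x')=10, C('y')=11
L[0]='r': occ=0, LF[0]=C('r')+0=1+0=1
L[1]='y': occ=0, LF[1]=C('y')+0=11+0=11
L[2]='y': occ=1, LF[2]=C('y')+1=11+1=12
L[3]='$': occ=0, LF[3]=C('$')+0=0+0=0
L[4]='r': occ=1, LF[4]=C('r')+1=1+1=2
L[5]='r': occ=2, LF[5]=C('r')+2=1+2=3
L[6]='s': occ=0, LF[6]=C('s')+0=4+0=4
L[7]='x': occ=0, LF[7]=C('x')+0=10+0=10
L[8]='t': occ=0, LF[8]=C('t')+0=6+0=6
L[9]='v': occ=0, LF[9]=C('v')+0=7+0=7
L[10]='s': occ=1, LF[10]=C('s')+1=4+1=5
L[11]='v': occ=1, LF[11]=C('v')+1=7+1=8
L[12]='y': occ=2, LF[12]=C('y')+2=11+2=13
L[13]='w': occ=0, LF[13]=C('w')+0=9+0=9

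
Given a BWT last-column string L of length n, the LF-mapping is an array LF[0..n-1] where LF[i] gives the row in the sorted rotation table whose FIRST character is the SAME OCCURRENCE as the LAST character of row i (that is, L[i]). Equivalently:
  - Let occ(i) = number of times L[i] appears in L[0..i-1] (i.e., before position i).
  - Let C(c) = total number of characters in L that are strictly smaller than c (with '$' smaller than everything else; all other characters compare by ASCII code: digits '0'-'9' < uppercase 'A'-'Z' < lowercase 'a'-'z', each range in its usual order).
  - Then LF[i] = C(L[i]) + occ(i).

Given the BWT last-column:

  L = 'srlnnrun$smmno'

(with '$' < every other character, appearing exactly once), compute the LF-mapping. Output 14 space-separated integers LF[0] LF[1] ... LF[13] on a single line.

Char counts: '$':1, 'l':1, 'm':2, 'n':4, 'o':1, 'r':2, 's':2, 'u':1
C (first-col start): C('$')=0, C('l')=1, C('m')=2, C('n')=4, C('o')=8, C('r')=9, C('s')=11, C('u')=13
L[0]='s': occ=0, LF[0]=C('s')+0=11+0=11
L[1]='r': occ=0, LF[1]=C('r')+0=9+0=9
L[2]='l': occ=0, LF[2]=C('l')+0=1+0=1
L[3]='n': occ=0, LF[3]=C('n')+0=4+0=4
L[4]='n': occ=1, LF[4]=C('n')+1=4+1=5
L[5]='r': occ=1, LF[5]=C('r')+1=9+1=10
L[6]='u': occ=0, LF[6]=C('u')+0=13+0=13
L[7]='n': occ=2, LF[7]=C('n')+2=4+2=6
L[8]='$': occ=0, LF[8]=C('$')+0=0+0=0
L[9]='s': occ=1, LF[9]=C('s')+1=11+1=12
L[10]='m': occ=0, LF[10]=C('m')+0=2+0=2
L[11]='m': occ=1, LF[11]=C('m')+1=2+1=3
L[12]='n': occ=3, LF[12]=C('n')+3=4+3=7
L[13]='o': occ=0, LF[13]=C('o')+0=8+0=8

Answer: 11 9 1 4 5 10 13 6 0 12 2 3 7 8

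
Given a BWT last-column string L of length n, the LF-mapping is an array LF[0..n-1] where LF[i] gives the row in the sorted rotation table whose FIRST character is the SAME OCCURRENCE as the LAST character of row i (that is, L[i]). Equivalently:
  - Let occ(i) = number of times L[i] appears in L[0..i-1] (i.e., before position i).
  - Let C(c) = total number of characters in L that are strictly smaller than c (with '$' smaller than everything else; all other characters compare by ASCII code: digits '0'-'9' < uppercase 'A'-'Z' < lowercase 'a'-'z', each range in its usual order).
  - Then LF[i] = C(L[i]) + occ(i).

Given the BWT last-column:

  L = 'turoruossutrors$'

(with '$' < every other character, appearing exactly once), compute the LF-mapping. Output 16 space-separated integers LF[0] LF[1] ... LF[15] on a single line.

Answer: 11 13 4 1 5 14 2 8 9 15 12 6 3 7 10 0

Derivation:
Char counts: '$':1, 'o':3, 'r':4, 's':3, 't':2, 'u':3
C (first-col start): C('$')=0, C('o')=1, C('r')=4, C('s')=8, C('t')=11, C('u')=13
L[0]='t': occ=0, LF[0]=C('t')+0=11+0=11
L[1]='u': occ=0, LF[1]=C('u')+0=13+0=13
L[2]='r': occ=0, LF[2]=C('r')+0=4+0=4
L[3]='o': occ=0, LF[3]=C('o')+0=1+0=1
L[4]='r': occ=1, LF[4]=C('r')+1=4+1=5
L[5]='u': occ=1, LF[5]=C('u')+1=13+1=14
L[6]='o': occ=1, LF[6]=C('o')+1=1+1=2
L[7]='s': occ=0, LF[7]=C('s')+0=8+0=8
L[8]='s': occ=1, LF[8]=C('s')+1=8+1=9
L[9]='u': occ=2, LF[9]=C('u')+2=13+2=15
L[10]='t': occ=1, LF[10]=C('t')+1=11+1=12
L[11]='r': occ=2, LF[11]=C('r')+2=4+2=6
L[12]='o': occ=2, LF[12]=C('o')+2=1+2=3
L[13]='r': occ=3, LF[13]=C('r')+3=4+3=7
L[14]='s': occ=2, LF[14]=C('s')+2=8+2=10
L[15]='$': occ=0, LF[15]=C('$')+0=0+0=0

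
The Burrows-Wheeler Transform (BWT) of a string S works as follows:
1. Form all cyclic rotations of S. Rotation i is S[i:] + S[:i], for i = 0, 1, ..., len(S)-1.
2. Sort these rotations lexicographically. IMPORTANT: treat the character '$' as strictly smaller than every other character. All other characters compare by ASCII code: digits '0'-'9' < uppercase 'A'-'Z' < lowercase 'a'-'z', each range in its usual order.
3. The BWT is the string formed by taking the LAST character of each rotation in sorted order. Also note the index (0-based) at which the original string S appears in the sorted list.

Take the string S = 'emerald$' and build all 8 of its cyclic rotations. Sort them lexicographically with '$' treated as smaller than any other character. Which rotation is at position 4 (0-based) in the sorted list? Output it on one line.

All 8 rotations (rotation i = S[i:]+S[:i]):
  rot[0] = emerald$
  rot[1] = merald$e
  rot[2] = erald$em
  rot[3] = rald$eme
  rot[4] = ald$emer
  rot[5] = ld$emera
  rot[6] = d$emeral
  rot[7] = $emerald
Sorted (with $ < everything):
  sorted[0] = $emerald
  sorted[1] = ald$emer
  sorted[2] = d$emeral
  sorted[3] = emerald$
  sorted[4] = erald$em
  sorted[5] = ld$emera
  sorted[6] = merald$e
  sorted[7] = rald$eme
sorted[4] = erald$em

Answer: erald$em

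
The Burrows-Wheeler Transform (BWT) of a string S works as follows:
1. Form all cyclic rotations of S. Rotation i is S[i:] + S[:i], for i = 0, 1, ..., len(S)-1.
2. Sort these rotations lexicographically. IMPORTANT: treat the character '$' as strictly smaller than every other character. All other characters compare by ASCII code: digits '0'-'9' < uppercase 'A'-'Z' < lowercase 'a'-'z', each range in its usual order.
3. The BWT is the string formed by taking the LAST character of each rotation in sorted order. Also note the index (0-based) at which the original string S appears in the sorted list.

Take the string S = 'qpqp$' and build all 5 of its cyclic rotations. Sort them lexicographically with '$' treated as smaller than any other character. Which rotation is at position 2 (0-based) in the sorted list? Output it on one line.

All 5 rotations (rotation i = S[i:]+S[:i]):
  rot[0] = qpqp$
  rot[1] = pqp$q
  rot[2] = qp$qp
  rot[3] = p$qpq
  rot[4] = $qpqp
Sorted (with $ < everything):
  sorted[0] = $qpqp
  sorted[1] = p$qpq
  sorted[2] = pqp$q
  sorted[3] = qp$qp
  sorted[4] = qpqp$
sorted[2] = pqp$q

Answer: pqp$q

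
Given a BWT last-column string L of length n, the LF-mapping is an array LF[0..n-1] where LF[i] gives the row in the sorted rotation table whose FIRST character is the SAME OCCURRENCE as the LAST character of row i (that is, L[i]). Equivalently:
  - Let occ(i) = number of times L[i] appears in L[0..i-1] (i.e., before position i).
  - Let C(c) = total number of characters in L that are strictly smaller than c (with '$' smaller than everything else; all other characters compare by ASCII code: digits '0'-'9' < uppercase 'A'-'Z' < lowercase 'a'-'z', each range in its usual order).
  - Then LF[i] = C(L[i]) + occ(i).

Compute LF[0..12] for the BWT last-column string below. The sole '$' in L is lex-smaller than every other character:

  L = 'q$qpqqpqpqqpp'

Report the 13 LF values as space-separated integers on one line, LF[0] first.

Answer: 6 0 7 1 8 9 2 10 3 11 12 4 5

Derivation:
Char counts: '$':1, 'p':5, 'q':7
C (first-col start): C('$')=0, C('p')=1, C('q')=6
L[0]='q': occ=0, LF[0]=C('q')+0=6+0=6
L[1]='$': occ=0, LF[1]=C('$')+0=0+0=0
L[2]='q': occ=1, LF[2]=C('q')+1=6+1=7
L[3]='p': occ=0, LF[3]=C('p')+0=1+0=1
L[4]='q': occ=2, LF[4]=C('q')+2=6+2=8
L[5]='q': occ=3, LF[5]=C('q')+3=6+3=9
L[6]='p': occ=1, LF[6]=C('p')+1=1+1=2
L[7]='q': occ=4, LF[7]=C('q')+4=6+4=10
L[8]='p': occ=2, LF[8]=C('p')+2=1+2=3
L[9]='q': occ=5, LF[9]=C('q')+5=6+5=11
L[10]='q': occ=6, LF[10]=C('q')+6=6+6=12
L[11]='p': occ=3, LF[11]=C('p')+3=1+3=4
L[12]='p': occ=4, LF[12]=C('p')+4=1+4=5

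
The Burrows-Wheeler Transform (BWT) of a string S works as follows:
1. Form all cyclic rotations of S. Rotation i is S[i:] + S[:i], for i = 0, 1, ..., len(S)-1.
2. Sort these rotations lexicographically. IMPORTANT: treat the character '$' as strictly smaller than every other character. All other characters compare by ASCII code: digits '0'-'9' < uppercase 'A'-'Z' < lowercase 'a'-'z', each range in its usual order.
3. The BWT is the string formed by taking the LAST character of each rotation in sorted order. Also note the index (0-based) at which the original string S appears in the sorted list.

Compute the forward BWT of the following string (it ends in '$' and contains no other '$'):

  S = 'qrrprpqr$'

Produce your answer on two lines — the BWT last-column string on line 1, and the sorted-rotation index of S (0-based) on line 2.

All 9 rotations (rotation i = S[i:]+S[:i]):
  rot[0] = qrrprpqr$
  rot[1] = rrprpqr$q
  rot[2] = rprpqr$qr
  rot[3] = prpqr$qrr
  rot[4] = rpqr$qrrp
  rot[5] = pqr$qrrpr
  rot[6] = qr$qrrprp
  rot[7] = r$qrrprpq
  rot[8] = $qrrprpqr
Sorted (with $ < everything):
  sorted[0] = $qrrprpqr  (last char: 'r')
  sorted[1] = pqr$qrrpr  (last char: 'r')
  sorted[2] = prpqr$qrr  (last char: 'r')
  sorted[3] = qr$qrrprp  (last char: 'p')
  sorted[4] = qrrprpqr$  (last char: '$')
  sorted[5] = r$qrrprpq  (last char: 'q')
  sorted[6] = rpqr$qrrp  (last char: 'p')
  sorted[7] = rprpqr$qr  (last char: 'r')
  sorted[8] = rrprpqr$q  (last char: 'q')
Last column: rrrp$qprq
Original string S is at sorted index 4

Answer: rrrp$qprq
4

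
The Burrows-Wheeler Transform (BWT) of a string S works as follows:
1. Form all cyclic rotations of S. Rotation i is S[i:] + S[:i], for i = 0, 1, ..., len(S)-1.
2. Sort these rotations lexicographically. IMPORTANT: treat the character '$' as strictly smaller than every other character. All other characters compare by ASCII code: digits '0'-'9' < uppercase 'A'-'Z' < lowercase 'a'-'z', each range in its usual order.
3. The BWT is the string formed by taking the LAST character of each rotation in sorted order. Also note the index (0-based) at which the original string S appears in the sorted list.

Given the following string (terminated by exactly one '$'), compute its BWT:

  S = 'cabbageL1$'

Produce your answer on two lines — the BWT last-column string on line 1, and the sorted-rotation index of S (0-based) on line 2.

Answer: 1Lecbba$ga
7

Derivation:
All 10 rotations (rotation i = S[i:]+S[:i]):
  rot[0] = cabbageL1$
  rot[1] = abbageL1$c
  rot[2] = bbageL1$ca
  rot[3] = bageL1$cab
  rot[4] = ageL1$cabb
  rot[5] = geL1$cabba
  rot[6] = eL1$cabbag
  rot[7] = L1$cabbage
  rot[8] = 1$cabbageL
  rot[9] = $cabbageL1
Sorted (with $ < everything):
  sorted[0] = $cabbageL1  (last char: '1')
  sorted[1] = 1$cabbageL  (last char: 'L')
  sorted[2] = L1$cabbage  (last char: 'e')
  sorted[3] = abbageL1$c  (last char: 'c')
  sorted[4] = ageL1$cabb  (last char: 'b')
  sorted[5] = bageL1$cab  (last char: 'b')
  sorted[6] = bbageL1$ca  (last char: 'a')
  sorted[7] = cabbageL1$  (last char: '$')
  sorted[8] = eL1$cabbag  (last char: 'g')
  sorted[9] = geL1$cabba  (last char: 'a')
Last column: 1Lecbba$ga
Original string S is at sorted index 7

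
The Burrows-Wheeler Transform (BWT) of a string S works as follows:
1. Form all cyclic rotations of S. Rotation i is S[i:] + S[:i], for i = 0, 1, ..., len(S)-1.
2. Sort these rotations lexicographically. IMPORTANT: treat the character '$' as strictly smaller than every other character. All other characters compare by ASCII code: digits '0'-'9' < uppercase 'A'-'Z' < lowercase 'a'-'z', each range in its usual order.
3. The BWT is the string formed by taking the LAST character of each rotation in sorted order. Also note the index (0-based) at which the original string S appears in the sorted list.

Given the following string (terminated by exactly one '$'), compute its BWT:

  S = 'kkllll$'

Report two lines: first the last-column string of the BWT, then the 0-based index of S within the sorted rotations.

Answer: l$klllk
1

Derivation:
All 7 rotations (rotation i = S[i:]+S[:i]):
  rot[0] = kkllll$
  rot[1] = kllll$k
  rot[2] = llll$kk
  rot[3] = lll$kkl
  rot[4] = ll$kkll
  rot[5] = l$kklll
  rot[6] = $kkllll
Sorted (with $ < everything):
  sorted[0] = $kkllll  (last char: 'l')
  sorted[1] = kkllll$  (last char: '$')
  sorted[2] = kllll$k  (last char: 'k')
  sorted[3] = l$kklll  (last char: 'l')
  sorted[4] = ll$kkll  (last char: 'l')
  sorted[5] = lll$kkl  (last char: 'l')
  sorted[6] = llll$kk  (last char: 'k')
Last column: l$klllk
Original string S is at sorted index 1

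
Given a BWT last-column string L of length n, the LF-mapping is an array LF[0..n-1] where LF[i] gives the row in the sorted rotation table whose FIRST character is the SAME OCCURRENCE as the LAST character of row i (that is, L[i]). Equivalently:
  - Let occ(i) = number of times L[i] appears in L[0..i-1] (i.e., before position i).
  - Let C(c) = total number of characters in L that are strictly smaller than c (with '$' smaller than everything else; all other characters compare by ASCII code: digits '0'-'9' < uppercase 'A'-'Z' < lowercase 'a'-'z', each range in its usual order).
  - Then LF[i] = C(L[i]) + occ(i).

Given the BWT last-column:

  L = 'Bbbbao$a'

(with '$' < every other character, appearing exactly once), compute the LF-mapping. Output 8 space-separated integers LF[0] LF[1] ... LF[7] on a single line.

Answer: 1 4 5 6 2 7 0 3

Derivation:
Char counts: '$':1, 'B':1, 'a':2, 'b':3, 'o':1
C (first-col start): C('$')=0, C('B')=1, C('a')=2, C('b')=4, C('o')=7
L[0]='B': occ=0, LF[0]=C('B')+0=1+0=1
L[1]='b': occ=0, LF[1]=C('b')+0=4+0=4
L[2]='b': occ=1, LF[2]=C('b')+1=4+1=5
L[3]='b': occ=2, LF[3]=C('b')+2=4+2=6
L[4]='a': occ=0, LF[4]=C('a')+0=2+0=2
L[5]='o': occ=0, LF[5]=C('o')+0=7+0=7
L[6]='$': occ=0, LF[6]=C('$')+0=0+0=0
L[7]='a': occ=1, LF[7]=C('a')+1=2+1=3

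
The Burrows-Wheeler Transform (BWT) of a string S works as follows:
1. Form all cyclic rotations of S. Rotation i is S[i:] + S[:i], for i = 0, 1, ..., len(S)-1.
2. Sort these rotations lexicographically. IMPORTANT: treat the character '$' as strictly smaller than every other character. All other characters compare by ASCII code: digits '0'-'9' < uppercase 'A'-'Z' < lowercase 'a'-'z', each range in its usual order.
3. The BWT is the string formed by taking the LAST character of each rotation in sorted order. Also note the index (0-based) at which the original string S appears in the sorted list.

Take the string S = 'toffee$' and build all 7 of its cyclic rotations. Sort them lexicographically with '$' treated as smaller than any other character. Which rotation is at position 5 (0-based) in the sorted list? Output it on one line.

All 7 rotations (rotation i = S[i:]+S[:i]):
  rot[0] = toffee$
  rot[1] = offee$t
  rot[2] = ffee$to
  rot[3] = fee$tof
  rot[4] = ee$toff
  rot[5] = e$toffe
  rot[6] = $toffee
Sorted (with $ < everything):
  sorted[0] = $toffee
  sorted[1] = e$toffe
  sorted[2] = ee$toff
  sorted[3] = fee$tof
  sorted[4] = ffee$to
  sorted[5] = offee$t
  sorted[6] = toffee$
sorted[5] = offee$t

Answer: offee$t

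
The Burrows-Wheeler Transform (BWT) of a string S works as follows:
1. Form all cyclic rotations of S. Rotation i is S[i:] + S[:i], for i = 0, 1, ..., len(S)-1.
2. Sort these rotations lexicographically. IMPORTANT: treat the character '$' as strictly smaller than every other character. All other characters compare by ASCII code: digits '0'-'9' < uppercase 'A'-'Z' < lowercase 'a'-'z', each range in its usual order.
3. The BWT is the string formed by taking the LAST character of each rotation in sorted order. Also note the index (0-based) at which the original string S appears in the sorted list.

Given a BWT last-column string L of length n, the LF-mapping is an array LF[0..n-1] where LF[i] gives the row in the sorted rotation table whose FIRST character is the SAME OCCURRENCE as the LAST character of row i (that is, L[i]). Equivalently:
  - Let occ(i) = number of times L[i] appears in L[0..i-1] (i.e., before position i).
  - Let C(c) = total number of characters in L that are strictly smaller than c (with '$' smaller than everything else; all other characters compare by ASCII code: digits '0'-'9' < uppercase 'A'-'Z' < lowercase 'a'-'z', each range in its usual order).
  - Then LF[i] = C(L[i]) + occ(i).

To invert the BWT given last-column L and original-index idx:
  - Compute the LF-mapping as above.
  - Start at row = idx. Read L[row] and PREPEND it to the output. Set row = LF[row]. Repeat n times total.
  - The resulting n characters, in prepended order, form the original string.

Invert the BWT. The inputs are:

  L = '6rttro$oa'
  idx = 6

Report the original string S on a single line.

LF mapping: 1 5 7 8 6 3 0 4 2
Walk LF starting at row 6, prepending L[row]:
  step 1: row=6, L[6]='$', prepend. Next row=LF[6]=0
  step 2: row=0, L[0]='6', prepend. Next row=LF[0]=1
  step 3: row=1, L[1]='r', prepend. Next row=LF[1]=5
  step 4: row=5, L[5]='o', prepend. Next row=LF[5]=3
  step 5: row=3, L[3]='t', prepend. Next row=LF[3]=8
  step 6: row=8, L[8]='a', prepend. Next row=LF[8]=2
  step 7: row=2, L[2]='t', prepend. Next row=LF[2]=7
  step 8: row=7, L[7]='o', prepend. Next row=LF[7]=4
  step 9: row=4, L[4]='r', prepend. Next row=LF[4]=6
Reversed output: rotator6$

Answer: rotator6$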